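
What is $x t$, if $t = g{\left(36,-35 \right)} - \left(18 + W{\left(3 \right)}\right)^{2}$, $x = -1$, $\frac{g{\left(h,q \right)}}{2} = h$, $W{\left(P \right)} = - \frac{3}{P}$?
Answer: $217$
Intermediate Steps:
$g{\left(h,q \right)} = 2 h$
$t = -217$ ($t = 2 \cdot 36 - \left(18 - \frac{3}{3}\right)^{2} = 72 - \left(18 - 1\right)^{2} = 72 - 17^{2} = 72 - 289 = -217$)
$x t = \left(-1\right) \left(-217\right) = 217$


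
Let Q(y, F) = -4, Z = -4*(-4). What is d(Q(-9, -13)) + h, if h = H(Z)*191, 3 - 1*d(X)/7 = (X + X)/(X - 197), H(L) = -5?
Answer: -187790/201 ≈ -934.28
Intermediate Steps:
Z = 16
d(X) = 21 - 14*X/(-197 + X) (d(X) = 21 - 7*(X + X)/(X - 197) = 21 - 7*2*X/(-197 + X) = 21 - 14*X/(-197 + X))
h = -955 (h = -5*191 = -955)
d(Q(-9, -13)) + h = 7*(-591 - 4)/(-197 - 4) - 955 = 7*(-595)/(-201) - 955 = 7*(-1/201)*(-595) - 955 = 4165/201 - 955 = -187790/201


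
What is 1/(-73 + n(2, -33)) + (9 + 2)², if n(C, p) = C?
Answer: 8590/71 ≈ 120.99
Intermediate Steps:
1/(-73 + n(2, -33)) + (9 + 2)² = 1/(-73 + 2) + (9 + 2)² = 1/(-71) + 11² = -1/71 + 121 = 8590/71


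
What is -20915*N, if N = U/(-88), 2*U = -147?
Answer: -3074505/176 ≈ -17469.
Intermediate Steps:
U = -147/2 (U = (½)*(-147) = -147/2 ≈ -73.500)
N = 147/176 (N = -147/2/(-88) = -147/2*(-1/88) = 147/176 ≈ 0.83523)
-20915*N = -20915*147/176 = -3074505/176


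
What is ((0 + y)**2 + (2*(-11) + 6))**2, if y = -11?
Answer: 11025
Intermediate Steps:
((0 + y)**2 + (2*(-11) + 6))**2 = ((0 - 11)**2 + (2*(-11) + 6))**2 = ((-11)**2 + (-22 + 6))**2 = (121 - 16)**2 = 105**2 = 11025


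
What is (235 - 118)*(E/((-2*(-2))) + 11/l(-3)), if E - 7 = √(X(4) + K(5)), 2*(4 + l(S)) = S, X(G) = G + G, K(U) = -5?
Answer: -117/4 + 117*√3/4 ≈ 21.412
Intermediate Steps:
X(G) = 2*G
l(S) = -4 + S/2
E = 7 + √3 (E = 7 + √(2*4 - 5) = 7 + √(8 - 5) = 7 + √3 ≈ 8.7321)
(235 - 118)*(E/((-2*(-2))) + 11/l(-3)) = (235 - 118)*((7 + √3)/((-2*(-2))) + 11/(-4 + (½)*(-3))) = 117*((7 + √3)/4 + 11/(-4 - 3/2)) = 117*((7 + √3)*(¼) + 11/(-11/2)) = 117*((7/4 + √3/4) + 11*(-2/11)) = 117*((7/4 + √3/4) - 2) = 117*(-¼ + √3/4) = -117/4 + 117*√3/4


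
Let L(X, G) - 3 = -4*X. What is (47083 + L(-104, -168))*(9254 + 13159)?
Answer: 1064662326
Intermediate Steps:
L(X, G) = 3 - 4*X
(47083 + L(-104, -168))*(9254 + 13159) = (47083 + (3 - 4*(-104)))*(9254 + 13159) = (47083 + (3 + 416))*22413 = (47083 + 419)*22413 = 47502*22413 = 1064662326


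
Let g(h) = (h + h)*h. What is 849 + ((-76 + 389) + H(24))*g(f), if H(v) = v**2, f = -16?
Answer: 456017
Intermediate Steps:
g(h) = 2*h**2 (g(h) = (2*h)*h = 2*h**2)
849 + ((-76 + 389) + H(24))*g(f) = 849 + ((-76 + 389) + 24**2)*(2*(-16)**2) = 849 + (313 + 576)*(2*256) = 849 + 889*512 = 849 + 455168 = 456017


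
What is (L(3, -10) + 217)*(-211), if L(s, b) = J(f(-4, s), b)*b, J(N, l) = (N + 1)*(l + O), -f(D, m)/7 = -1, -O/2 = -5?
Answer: -45787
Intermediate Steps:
O = 10 (O = -2*(-5) = 10)
f(D, m) = 7 (f(D, m) = -7*(-1) = 7)
J(N, l) = (1 + N)*(10 + l) (J(N, l) = (N + 1)*(l + 10) = (1 + N)*(10 + l))
L(s, b) = b*(80 + 8*b) (L(s, b) = (10 + b + 10*7 + 7*b)*b = (10 + b + 70 + 7*b)*b = (80 + 8*b)*b = b*(80 + 8*b))
(L(3, -10) + 217)*(-211) = (8*(-10)*(10 - 10) + 217)*(-211) = (8*(-10)*0 + 217)*(-211) = (0 + 217)*(-211) = 217*(-211) = -45787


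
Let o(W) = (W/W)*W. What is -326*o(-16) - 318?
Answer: 4898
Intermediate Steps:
o(W) = W (o(W) = 1*W = W)
-326*o(-16) - 318 = -326*(-16) - 318 = 5216 - 318 = 4898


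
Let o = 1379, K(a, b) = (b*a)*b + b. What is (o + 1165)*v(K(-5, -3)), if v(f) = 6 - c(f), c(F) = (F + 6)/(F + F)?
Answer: 14151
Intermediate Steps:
c(F) = (6 + F)/(2*F) (c(F) = (6 + F)/((2*F)) = (6 + F)*(1/(2*F)) = (6 + F)/(2*F))
K(a, b) = b + a*b² (K(a, b) = (a*b)*b + b = a*b² + b = b + a*b²)
v(f) = 6 - (6 + f)/(2*f)
(o + 1165)*v(K(-5, -3)) = (1379 + 1165)*(11/2 - 3*(-1/(3*(1 - 5*(-3))))) = 2544*(11/2 - 3*(-1/(3*(1 + 15)))) = 2544*(11/2 - 3/((-3*16))) = 2544*(11/2 - 3/(-48)) = 2544*(11/2 - 3*(-1/48)) = 2544*(11/2 + 1/16) = 2544*(89/16) = 14151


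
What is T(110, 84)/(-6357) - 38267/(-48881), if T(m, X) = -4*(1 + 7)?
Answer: 244827511/310736517 ≈ 0.78789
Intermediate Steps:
T(m, X) = -32 (T(m, X) = -4*8 = -32)
T(110, 84)/(-6357) - 38267/(-48881) = -32/(-6357) - 38267/(-48881) = -32*(-1/6357) - 38267*(-1/48881) = 32/6357 + 38267/48881 = 244827511/310736517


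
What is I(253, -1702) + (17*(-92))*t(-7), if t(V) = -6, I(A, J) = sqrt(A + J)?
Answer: 9384 + 3*I*sqrt(161) ≈ 9384.0 + 38.066*I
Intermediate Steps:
I(253, -1702) + (17*(-92))*t(-7) = sqrt(253 - 1702) + (17*(-92))*(-6) = sqrt(-1449) - 1564*(-6) = 3*I*sqrt(161) + 9384 = 9384 + 3*I*sqrt(161)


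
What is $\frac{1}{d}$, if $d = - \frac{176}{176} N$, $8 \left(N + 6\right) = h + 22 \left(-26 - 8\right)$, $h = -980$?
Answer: $\frac{1}{222} \approx 0.0045045$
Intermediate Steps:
$N = -222$ ($N = -6 + \frac{-980 + 22 \left(-26 - 8\right)}{8} = -6 + \frac{-980 + 22 \left(-34\right)}{8} = -6 + \frac{-980 - 748}{8} = -6 + \frac{1}{8} \left(-1728\right) = -6 - 216 = -222$)
$d = 222$ ($d = - \frac{176}{176} \left(-222\right) = \left(-176\right) \frac{1}{176} \left(-222\right) = \left(-1\right) \left(-222\right) = 222$)
$\frac{1}{d} = \frac{1}{222}$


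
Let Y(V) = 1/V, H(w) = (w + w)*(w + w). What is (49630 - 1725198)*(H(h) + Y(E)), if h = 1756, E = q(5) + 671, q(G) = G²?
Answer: -1798002638669350/87 ≈ -2.0667e+13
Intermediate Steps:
E = 696 (E = 5² + 671 = 25 + 671 = 696)
H(w) = 4*w² (H(w) = (2*w)*(2*w) = 4*w²)
(49630 - 1725198)*(H(h) + Y(E)) = (49630 - 1725198)*(4*1756² + 1/696) = -1675568*(4*3083536 + 1/696) = -1675568*(12334144 + 1/696) = -1675568*8584564225/696 = -1798002638669350/87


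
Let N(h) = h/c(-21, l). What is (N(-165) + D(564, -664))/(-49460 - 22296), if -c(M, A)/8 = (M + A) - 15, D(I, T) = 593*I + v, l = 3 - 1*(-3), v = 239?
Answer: -5355045/1148096 ≈ -4.6643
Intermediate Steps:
l = 6 (l = 3 + 3 = 6)
D(I, T) = 239 + 593*I (D(I, T) = 593*I + 239 = 239 + 593*I)
c(M, A) = 120 - 8*A - 8*M (c(M, A) = -8*((M + A) - 15) = -8*((A + M) - 15) = -8*(-15 + A + M) = 120 - 8*A - 8*M)
N(h) = h/240 (N(h) = h/(120 - 8*6 - 8*(-21)) = h/(120 - 48 + 168) = h/240)
(N(-165) + D(564, -664))/(-49460 - 22296) = ((1/240)*(-165) + (239 + 593*564))/(-49460 - 22296) = (-11/16 + (239 + 334452))/(-71756) = (-11/16 + 334691)*(-1/71756) = (5355045/16)*(-1/71756) = -5355045/1148096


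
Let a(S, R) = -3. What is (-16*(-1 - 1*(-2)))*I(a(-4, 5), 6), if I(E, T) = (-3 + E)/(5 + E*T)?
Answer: -96/13 ≈ -7.3846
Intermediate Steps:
I(E, T) = (-3 + E)/(5 + E*T)
(-16*(-1 - 1*(-2)))*I(a(-4, 5), 6) = (-16*(-1 - 1*(-2)))*((-3 - 3)/(5 - 3*6)) = (-16*(-1 + 2))*(-6/(5 - 18)) = (-16*1)*(-6/(-13)) = -(-16)*(-6)/13 = -16*6/13 = -96/13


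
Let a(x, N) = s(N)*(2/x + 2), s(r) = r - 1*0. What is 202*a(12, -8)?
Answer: -10504/3 ≈ -3501.3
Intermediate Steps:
s(r) = r (s(r) = r + 0 = r)
a(x, N) = N*(2 + 2/x) (a(x, N) = N*(2/x + 2) = N*(2 + 2/x))
202*a(12, -8) = 202*(2*(-8)*(1 + 12)/12) = 202*(2*(-8)*(1/12)*13) = 202*(-52/3) = -10504/3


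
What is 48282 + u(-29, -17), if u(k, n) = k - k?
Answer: 48282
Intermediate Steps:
u(k, n) = 0
48282 + u(-29, -17) = 48282 + 0 = 48282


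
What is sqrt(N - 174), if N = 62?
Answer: 4*I*sqrt(7) ≈ 10.583*I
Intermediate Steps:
sqrt(N - 174) = sqrt(62 - 174) = sqrt(-112) = 4*I*sqrt(7)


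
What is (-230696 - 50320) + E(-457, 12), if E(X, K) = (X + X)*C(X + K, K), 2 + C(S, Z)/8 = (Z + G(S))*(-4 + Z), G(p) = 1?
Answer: -1026840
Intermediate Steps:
C(S, Z) = -16 + 8*(1 + Z)*(-4 + Z) (C(S, Z) = -16 + 8*((Z + 1)*(-4 + Z)) = -16 + 8*((1 + Z)*(-4 + Z)) = -16 + 8*(1 + Z)*(-4 + Z))
E(X, K) = 2*X*(-48 - 24*K + 8*K**2) (E(X, K) = (X + X)*(-48 - 24*K + 8*K**2) = (2*X)*(-48 - 24*K + 8*K**2) = 2*X*(-48 - 24*K + 8*K**2))
(-230696 - 50320) + E(-457, 12) = (-230696 - 50320) + 16*(-457)*(-6 + 12**2 - 3*12) = -281016 + 16*(-457)*(-6 + 144 - 36) = -281016 + 16*(-457)*102 = -281016 - 745824 = -1026840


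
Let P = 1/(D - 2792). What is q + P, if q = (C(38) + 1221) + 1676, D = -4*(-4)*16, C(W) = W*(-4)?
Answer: 6961319/2536 ≈ 2745.0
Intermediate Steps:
C(W) = -4*W
D = 256 (D = 16*16 = 256)
q = 2745 (q = (-4*38 + 1221) + 1676 = (-152 + 1221) + 1676 = 1069 + 1676 = 2745)
P = -1/2536 (P = 1/(256 - 2792) = 1/(-2536) = -1/2536 ≈ -0.00039432)
q + P = 2745 - 1/2536 = 6961319/2536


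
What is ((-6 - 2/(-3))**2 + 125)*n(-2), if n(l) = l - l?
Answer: 0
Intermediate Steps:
n(l) = 0
((-6 - 2/(-3))**2 + 125)*n(-2) = ((-6 - 2/(-3))**2 + 125)*0 = ((-6 - 2*(-1/3))**2 + 125)*0 = ((-6 + 2/3)**2 + 125)*0 = ((-16/3)**2 + 125)*0 = (256/9 + 125)*0 = (1381/9)*0 = 0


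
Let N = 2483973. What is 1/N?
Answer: 1/2483973 ≈ 4.0258e-7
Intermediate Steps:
1/N = 1/2483973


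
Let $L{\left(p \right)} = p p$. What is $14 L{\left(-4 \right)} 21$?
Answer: $4704$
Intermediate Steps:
$L{\left(p \right)} = p^{2}$
$14 L{\left(-4 \right)} 21 = 14 \left(-4\right)^{2} \cdot 21 = 14 \cdot 16 \cdot 21 = 224 \cdot 21 = 4704$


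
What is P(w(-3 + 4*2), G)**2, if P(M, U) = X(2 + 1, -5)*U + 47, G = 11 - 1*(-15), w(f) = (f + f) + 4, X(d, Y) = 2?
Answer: 9801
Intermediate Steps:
w(f) = 4 + 2*f (w(f) = 2*f + 4 = 4 + 2*f)
G = 26 (G = 11 + 15 = 26)
P(M, U) = 47 + 2*U (P(M, U) = 2*U + 47 = 47 + 2*U)
P(w(-3 + 4*2), G)**2 = (47 + 2*26)**2 = (47 + 52)**2 = 99**2 = 9801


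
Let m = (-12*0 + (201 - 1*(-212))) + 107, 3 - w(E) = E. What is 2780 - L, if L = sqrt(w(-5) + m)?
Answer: 2780 - 4*sqrt(33) ≈ 2757.0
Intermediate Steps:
w(E) = 3 - E
m = 520 (m = (0 + (201 + 212)) + 107 = (0 + 413) + 107 = 413 + 107 = 520)
L = 4*sqrt(33) (L = sqrt((3 - 1*(-5)) + 520) = sqrt((3 + 5) + 520) = sqrt(8 + 520) = sqrt(528) = 4*sqrt(33) ≈ 22.978)
2780 - L = 2780 - 4*sqrt(33)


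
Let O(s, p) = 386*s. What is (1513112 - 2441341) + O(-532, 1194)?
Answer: -1133581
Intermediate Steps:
(1513112 - 2441341) + O(-532, 1194) = (1513112 - 2441341) + 386*(-532) = -928229 - 205352 = -1133581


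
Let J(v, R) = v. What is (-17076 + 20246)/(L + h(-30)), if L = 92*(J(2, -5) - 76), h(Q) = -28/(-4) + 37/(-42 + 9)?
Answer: -10461/22447 ≈ -0.46603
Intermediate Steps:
h(Q) = 194/33 (h(Q) = -28*(-1/4) + 37/(-33) = 7 + 37*(-1/33) = 7 - 37/33 = 194/33)
L = -6808 (L = 92*(2 - 76) = 92*(-74) = -6808)
(-17076 + 20246)/(L + h(-30)) = (-17076 + 20246)/(-6808 + 194/33) = 3170/(-224470/33) = 3170*(-33/224470) = -10461/22447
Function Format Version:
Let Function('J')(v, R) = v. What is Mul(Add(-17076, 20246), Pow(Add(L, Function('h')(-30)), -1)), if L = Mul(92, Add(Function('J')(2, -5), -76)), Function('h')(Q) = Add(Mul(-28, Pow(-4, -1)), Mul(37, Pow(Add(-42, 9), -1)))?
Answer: Rational(-10461, 22447) ≈ -0.46603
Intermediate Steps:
Function('h')(Q) = Rational(194, 33) (Function('h')(Q) = Add(Mul(-28, Rational(-1, 4)), Mul(37, Pow(-33, -1))) = Add(7, Mul(37, Rational(-1, 33))) = Add(7, Rational(-37, 33)) = Rational(194, 33))
L = -6808 (L = Mul(92, Add(2, -76)) = Mul(92, -74) = -6808)
Mul(Add(-17076, 20246), Pow(Add(L, Function('h')(-30)), -1)) = Mul(Add(-17076, 20246), Pow(Add(-6808, Rational(194, 33)), -1)) = Mul(3170, Pow(Rational(-224470, 33), -1)) = Mul(3170, Rational(-33, 224470)) = Rational(-10461, 22447)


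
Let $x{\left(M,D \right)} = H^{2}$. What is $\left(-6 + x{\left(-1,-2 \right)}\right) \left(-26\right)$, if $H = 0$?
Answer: $156$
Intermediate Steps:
$x{\left(M,D \right)} = 0$ ($x{\left(M,D \right)} = 0^{2} = 0$)
$\left(-6 + x{\left(-1,-2 \right)}\right) \left(-26\right) = \left(-6 + 0\right) \left(-26\right) = \left(-6\right) \left(-26\right) = 156$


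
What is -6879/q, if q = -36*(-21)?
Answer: -2293/252 ≈ -9.0992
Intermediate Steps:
q = 756
-6879/q = -6879/756 = -6879*1/756 = -2293/252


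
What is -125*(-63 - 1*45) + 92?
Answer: 13592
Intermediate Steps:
-125*(-63 - 1*45) + 92 = -125*(-63 - 45) + 92 = -125*(-108) + 92 = 13500 + 92 = 13592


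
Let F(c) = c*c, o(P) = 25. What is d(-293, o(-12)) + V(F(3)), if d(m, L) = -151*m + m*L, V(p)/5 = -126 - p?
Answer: 36243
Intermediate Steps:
F(c) = c²
V(p) = -630 - 5*p (V(p) = 5*(-126 - p) = -630 - 5*p)
d(m, L) = -151*m + L*m
d(-293, o(-12)) + V(F(3)) = -293*(-151 + 25) + (-630 - 5*3²) = -293*(-126) + (-630 - 5*9) = 36918 + (-630 - 45) = 36918 - 675 = 36243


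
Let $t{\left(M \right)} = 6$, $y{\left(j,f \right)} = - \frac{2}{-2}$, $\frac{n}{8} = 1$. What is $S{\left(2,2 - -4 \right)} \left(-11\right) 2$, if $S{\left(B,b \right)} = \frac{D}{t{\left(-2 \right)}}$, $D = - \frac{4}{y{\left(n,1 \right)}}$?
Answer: $\frac{44}{3} \approx 14.667$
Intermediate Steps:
$n = 8$ ($n = 8 \cdot 1 = 8$)
$y{\left(j,f \right)} = 1$ ($y{\left(j,f \right)} = \left(-2\right) \left(- \frac{1}{2}\right) = 1$)
$D = -4$ ($D = - \frac{4}{1} = \left(-4\right) 1 = -4$)
$S{\left(B,b \right)} = - \frac{2}{3}$ ($S{\left(B,b \right)} = - \frac{4}{6} = \left(-4\right) \frac{1}{6} = - \frac{2}{3}$)
$S{\left(2,2 - -4 \right)} \left(-11\right) 2 = \left(- \frac{2}{3}\right) \left(-11\right) 2 = \frac{22}{3} \cdot 2 = \frac{44}{3}$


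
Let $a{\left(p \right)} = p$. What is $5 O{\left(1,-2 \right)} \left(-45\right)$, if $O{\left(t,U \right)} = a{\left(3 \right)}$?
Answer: $-675$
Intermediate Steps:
$O{\left(t,U \right)} = 3$
$5 O{\left(1,-2 \right)} \left(-45\right) = 5 \cdot 3 \left(-45\right) = 15 \left(-45\right) = -675$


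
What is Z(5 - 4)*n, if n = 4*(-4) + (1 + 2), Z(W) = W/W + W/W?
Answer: -26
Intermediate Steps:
Z(W) = 2 (Z(W) = 1 + 1 = 2)
n = -13 (n = -16 + 3 = -13)
Z(5 - 4)*n = 2*(-13) = -26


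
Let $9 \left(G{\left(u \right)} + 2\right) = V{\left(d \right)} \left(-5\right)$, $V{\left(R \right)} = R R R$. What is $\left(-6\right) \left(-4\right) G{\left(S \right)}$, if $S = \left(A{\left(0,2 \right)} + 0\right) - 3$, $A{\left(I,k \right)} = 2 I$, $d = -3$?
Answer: $312$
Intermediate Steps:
$V{\left(R \right)} = R^{3}$ ($V{\left(R \right)} = R^{2} R = R^{3}$)
$S = -3$ ($S = \left(2 \cdot 0 + 0\right) - 3 = \left(0 + 0\right) - 3 = 0 - 3 = -3$)
$G{\left(u \right)} = 13$ ($G{\left(u \right)} = -2 + \frac{\left(-3\right)^{3} \left(-5\right)}{9} = -2 + \frac{\left(-27\right) \left(-5\right)}{9} = -2 + \frac{1}{9} \cdot 135 = -2 + 15 = 13$)
$\left(-6\right) \left(-4\right) G{\left(S \right)} = \left(-6\right) \left(-4\right) 13 = 24 \cdot 13 = 312$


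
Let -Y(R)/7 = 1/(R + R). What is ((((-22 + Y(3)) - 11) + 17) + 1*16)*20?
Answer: -70/3 ≈ -23.333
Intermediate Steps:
Y(R) = -7/(2*R) (Y(R) = -7/(R + R) = -7*1/(2*R) = -7/(2*R))
((((-22 + Y(3)) - 11) + 17) + 1*16)*20 = ((((-22 - 7/2/3) - 11) + 17) + 1*16)*20 = ((((-22 - 7/2*⅓) - 11) + 17) + 16)*20 = ((((-22 - 7/6) - 11) + 17) + 16)*20 = (((-139/6 - 11) + 17) + 16)*20 = ((-205/6 + 17) + 16)*20 = (-103/6 + 16)*20 = -7/6*20 = -70/3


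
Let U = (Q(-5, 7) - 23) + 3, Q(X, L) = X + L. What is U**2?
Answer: 324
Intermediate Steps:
Q(X, L) = L + X
U = -18 (U = ((7 - 5) - 23) + 3 = (2 - 23) + 3 = -21 + 3 = -18)
U**2 = (-18)**2 = 324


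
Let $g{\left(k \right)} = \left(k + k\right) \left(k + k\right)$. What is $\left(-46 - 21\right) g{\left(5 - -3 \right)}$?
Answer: $-17152$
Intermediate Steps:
$g{\left(k \right)} = 4 k^{2}$ ($g{\left(k \right)} = 2 k 2 k = 4 k^{2}$)
$\left(-46 - 21\right) g{\left(5 - -3 \right)} = \left(-46 - 21\right) 4 \left(5 - -3\right)^{2} = - 67 \cdot 4 \left(5 + 3\right)^{2} = - 67 \cdot 4 \cdot 8^{2} = - 67 \cdot 4 \cdot 64 = \left(-67\right) 256 = -17152$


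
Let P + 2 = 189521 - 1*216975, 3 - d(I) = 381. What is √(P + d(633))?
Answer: I*√27834 ≈ 166.84*I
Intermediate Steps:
d(I) = -378 (d(I) = 3 - 1*381 = 3 - 381 = -378)
P = -27456 (P = -2 + (189521 - 1*216975) = -2 + (189521 - 216975) = -2 - 27454 = -27456)
√(P + d(633)) = √(-27456 - 378) = √(-27834) = I*√27834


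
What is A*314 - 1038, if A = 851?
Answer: 266176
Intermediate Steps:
A*314 - 1038 = 851*314 - 1038 = 267214 - 1038 = 266176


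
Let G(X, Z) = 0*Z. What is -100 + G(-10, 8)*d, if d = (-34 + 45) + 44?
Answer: -100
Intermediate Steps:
G(X, Z) = 0
d = 55 (d = 11 + 44 = 55)
-100 + G(-10, 8)*d = -100 + 0*55 = -100 + 0 = -100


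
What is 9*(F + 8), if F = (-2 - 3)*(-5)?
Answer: 297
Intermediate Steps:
F = 25 (F = -5*(-5) = 25)
9*(F + 8) = 9*(25 + 8) = 9*33 = 297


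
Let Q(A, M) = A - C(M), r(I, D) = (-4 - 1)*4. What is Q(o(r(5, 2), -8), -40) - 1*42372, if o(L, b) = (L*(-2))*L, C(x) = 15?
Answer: -43187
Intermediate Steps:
r(I, D) = -20 (r(I, D) = -5*4 = -20)
o(L, b) = -2*L² (o(L, b) = (-2*L)*L = -2*L²)
Q(A, M) = -15 + A (Q(A, M) = A - 1*15 = A - 15 = -15 + A)
Q(o(r(5, 2), -8), -40) - 1*42372 = (-15 - 2*(-20)²) - 1*42372 = (-15 - 2*400) - 42372 = (-15 - 800) - 42372 = -815 - 42372 = -43187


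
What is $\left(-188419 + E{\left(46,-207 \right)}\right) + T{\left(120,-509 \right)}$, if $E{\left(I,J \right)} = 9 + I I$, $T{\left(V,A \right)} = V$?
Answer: $-186174$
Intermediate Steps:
$E{\left(I,J \right)} = 9 + I^{2}$
$\left(-188419 + E{\left(46,-207 \right)}\right) + T{\left(120,-509 \right)} = \left(-188419 + \left(9 + 46^{2}\right)\right) + 120 = \left(-188419 + \left(9 + 2116\right)\right) + 120 = \left(-188419 + 2125\right) + 120 = -186294 + 120 = -186174$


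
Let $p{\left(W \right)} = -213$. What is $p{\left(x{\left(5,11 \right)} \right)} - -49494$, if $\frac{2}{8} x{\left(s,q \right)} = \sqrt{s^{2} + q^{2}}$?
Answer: $49281$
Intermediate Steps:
$x{\left(s,q \right)} = 4 \sqrt{q^{2} + s^{2}}$ ($x{\left(s,q \right)} = 4 \sqrt{s^{2} + q^{2}} = 4 \sqrt{q^{2} + s^{2}}$)
$p{\left(x{\left(5,11 \right)} \right)} - -49494 = -213 - -49494 = -213 + 49494 = 49281$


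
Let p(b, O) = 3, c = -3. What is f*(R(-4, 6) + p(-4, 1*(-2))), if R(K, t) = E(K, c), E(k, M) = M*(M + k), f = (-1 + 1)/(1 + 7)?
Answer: 0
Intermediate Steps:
f = 0 (f = 0/8 = 0*(⅛) = 0)
R(K, t) = 9 - 3*K (R(K, t) = -3*(-3 + K) = 9 - 3*K)
f*(R(-4, 6) + p(-4, 1*(-2))) = 0*((9 - 3*(-4)) + 3) = 0*((9 + 12) + 3) = 0*(21 + 3) = 0*24 = 0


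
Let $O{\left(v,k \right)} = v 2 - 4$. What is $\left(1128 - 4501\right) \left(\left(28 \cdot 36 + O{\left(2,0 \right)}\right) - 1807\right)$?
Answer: $2695027$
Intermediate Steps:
$O{\left(v,k \right)} = -4 + 2 v$ ($O{\left(v,k \right)} = 2 v - 4 = -4 + 2 v$)
$\left(1128 - 4501\right) \left(\left(28 \cdot 36 + O{\left(2,0 \right)}\right) - 1807\right) = \left(1128 - 4501\right) \left(\left(28 \cdot 36 + \left(-4 + 2 \cdot 2\right)\right) - 1807\right) = \left(1128 - 4501\right) \left(\left(1008 + \left(-4 + 4\right)\right) - 1807\right) = - 3373 \left(\left(1008 + 0\right) - 1807\right) = - 3373 \left(1008 - 1807\right) = \left(-3373\right) \left(-799\right) = 2695027$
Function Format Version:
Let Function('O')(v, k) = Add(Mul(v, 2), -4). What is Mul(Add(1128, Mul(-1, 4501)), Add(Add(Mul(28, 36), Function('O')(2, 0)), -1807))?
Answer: 2695027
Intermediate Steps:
Function('O')(v, k) = Add(-4, Mul(2, v)) (Function('O')(v, k) = Add(Mul(2, v), -4) = Add(-4, Mul(2, v)))
Mul(Add(1128, Mul(-1, 4501)), Add(Add(Mul(28, 36), Function('O')(2, 0)), -1807)) = Mul(Add(1128, Mul(-1, 4501)), Add(Add(Mul(28, 36), Add(-4, Mul(2, 2))), -1807)) = Mul(Add(1128, -4501), Add(Add(1008, Add(-4, 4)), -1807)) = Mul(-3373, Add(Add(1008, 0), -1807)) = Mul(-3373, Add(1008, -1807)) = Mul(-3373, -799) = 2695027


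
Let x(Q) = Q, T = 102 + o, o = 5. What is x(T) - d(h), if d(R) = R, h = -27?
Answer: 134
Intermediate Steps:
T = 107 (T = 102 + 5 = 107)
x(T) - d(h) = 107 - 1*(-27) = 107 + 27 = 134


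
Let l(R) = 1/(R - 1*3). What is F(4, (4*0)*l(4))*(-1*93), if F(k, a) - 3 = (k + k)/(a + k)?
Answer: -465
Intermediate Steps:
l(R) = 1/(-3 + R) (l(R) = 1/(R - 3) = 1/(-3 + R))
F(k, a) = 3 + 2*k/(a + k) (F(k, a) = 3 + (k + k)/(a + k) = 3 + (2*k)/(a + k) = 3 + 2*k/(a + k))
F(4, (4*0)*l(4))*(-1*93) = ((3*((4*0)/(-3 + 4)) + 5*4)/((4*0)/(-3 + 4) + 4))*(-1*93) = ((3*(0/1) + 20)/(0/1 + 4))*(-93) = ((3*(0*1) + 20)/(0*1 + 4))*(-93) = ((3*0 + 20)/(0 + 4))*(-93) = ((0 + 20)/4)*(-93) = ((¼)*20)*(-93) = 5*(-93) = -465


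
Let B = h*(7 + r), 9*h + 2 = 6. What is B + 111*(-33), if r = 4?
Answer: -32923/9 ≈ -3658.1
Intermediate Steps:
h = 4/9 (h = -2/9 + (⅑)*6 = -2/9 + ⅔ = 4/9 ≈ 0.44444)
B = 44/9 (B = 4*(7 + 4)/9 = (4/9)*11 = 44/9 ≈ 4.8889)
B + 111*(-33) = 44/9 + 111*(-33) = 44/9 - 3663 = -32923/9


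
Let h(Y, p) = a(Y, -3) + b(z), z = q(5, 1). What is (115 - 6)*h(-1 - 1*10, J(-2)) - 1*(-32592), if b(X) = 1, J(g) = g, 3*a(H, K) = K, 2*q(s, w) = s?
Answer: 32592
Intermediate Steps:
q(s, w) = s/2
a(H, K) = K/3
z = 5/2 (z = (½)*5 = 5/2 ≈ 2.5000)
h(Y, p) = 0 (h(Y, p) = (⅓)*(-3) + 1 = -1 + 1 = 0)
(115 - 6)*h(-1 - 1*10, J(-2)) - 1*(-32592) = (115 - 6)*0 - 1*(-32592) = 109*0 + 32592 = 0 + 32592 = 32592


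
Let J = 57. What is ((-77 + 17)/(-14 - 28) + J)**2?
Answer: 167281/49 ≈ 3413.9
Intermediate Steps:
((-77 + 17)/(-14 - 28) + J)**2 = ((-77 + 17)/(-14 - 28) + 57)**2 = (-60/(-42) + 57)**2 = (-60*(-1/42) + 57)**2 = (10/7 + 57)**2 = (409/7)**2 = 167281/49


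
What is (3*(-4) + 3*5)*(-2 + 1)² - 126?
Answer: -123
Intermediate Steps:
(3*(-4) + 3*5)*(-2 + 1)² - 126 = (-12 + 15)*(-1)² - 126 = 3*1 - 126 = 3 - 126 = -123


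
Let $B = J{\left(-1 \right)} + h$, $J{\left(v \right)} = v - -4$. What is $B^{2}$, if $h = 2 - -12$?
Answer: $289$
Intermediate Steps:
$h = 14$ ($h = 2 + 12 = 14$)
$J{\left(v \right)} = 4 + v$ ($J{\left(v \right)} = v + 4 = 4 + v$)
$B = 17$ ($B = \left(4 - 1\right) + 14 = 3 + 14 = 17$)
$B^{2} = 17^{2} = 289$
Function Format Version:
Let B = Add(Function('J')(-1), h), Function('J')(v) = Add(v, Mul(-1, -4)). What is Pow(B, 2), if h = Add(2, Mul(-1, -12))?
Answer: 289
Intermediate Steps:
h = 14 (h = Add(2, 12) = 14)
Function('J')(v) = Add(4, v) (Function('J')(v) = Add(v, 4) = Add(4, v))
B = 17 (B = Add(Add(4, -1), 14) = Add(3, 14) = 17)
Pow(B, 2) = Pow(17, 2) = 289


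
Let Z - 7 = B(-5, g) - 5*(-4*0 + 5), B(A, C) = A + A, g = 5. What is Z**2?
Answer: 784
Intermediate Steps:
B(A, C) = 2*A
Z = -28 (Z = 7 + (2*(-5) - 5*(-4*0 + 5)) = 7 + (-10 - 5*(0 + 5)) = 7 + (-10 - 5*5) = 7 + (-10 - 25) = 7 - 35 = -28)
Z**2 = (-28)**2 = 784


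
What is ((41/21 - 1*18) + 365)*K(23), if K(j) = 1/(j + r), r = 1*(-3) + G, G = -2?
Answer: 3664/189 ≈ 19.386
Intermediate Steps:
r = -5 (r = 1*(-3) - 2 = -3 - 2 = -5)
K(j) = 1/(-5 + j) (K(j) = 1/(j - 5) = 1/(-5 + j))
((41/21 - 1*18) + 365)*K(23) = ((41/21 - 1*18) + 365)/(-5 + 23) = ((41*(1/21) - 18) + 365)/18 = ((41/21 - 18) + 365)*(1/18) = (-337/21 + 365)*(1/18) = (7328/21)*(1/18) = 3664/189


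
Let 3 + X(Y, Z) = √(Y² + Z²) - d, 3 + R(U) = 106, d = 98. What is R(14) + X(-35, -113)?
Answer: 2 + √13994 ≈ 120.30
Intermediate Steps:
R(U) = 103 (R(U) = -3 + 106 = 103)
X(Y, Z) = -101 + √(Y² + Z²) (X(Y, Z) = -3 + (√(Y² + Z²) - 1*98) = -3 + (√(Y² + Z²) - 98) = -3 + (-98 + √(Y² + Z²)) = -101 + √(Y² + Z²))
R(14) + X(-35, -113) = 103 + (-101 + √((-35)² + (-113)²)) = 103 + (-101 + √(1225 + 12769)) = 103 + (-101 + √13994) = 2 + √13994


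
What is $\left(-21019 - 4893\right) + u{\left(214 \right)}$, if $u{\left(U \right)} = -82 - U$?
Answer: $-26208$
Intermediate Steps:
$\left(-21019 - 4893\right) + u{\left(214 \right)} = \left(-21019 - 4893\right) - 296 = -25912 - 296 = -26208$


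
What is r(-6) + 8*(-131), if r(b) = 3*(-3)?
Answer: -1057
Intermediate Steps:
r(b) = -9
r(-6) + 8*(-131) = -9 + 8*(-131) = -9 - 1048 = -1057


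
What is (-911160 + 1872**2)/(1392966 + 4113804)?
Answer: 432204/917795 ≈ 0.47092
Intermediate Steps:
(-911160 + 1872**2)/(1392966 + 4113804) = (-911160 + 3504384)/5506770 = 2593224*(1/5506770) = 432204/917795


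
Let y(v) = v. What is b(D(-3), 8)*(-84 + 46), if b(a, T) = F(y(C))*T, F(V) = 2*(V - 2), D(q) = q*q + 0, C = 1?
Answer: 608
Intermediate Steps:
D(q) = q**2 (D(q) = q**2 + 0 = q**2)
F(V) = -4 + 2*V (F(V) = 2*(-2 + V) = -4 + 2*V)
b(a, T) = -2*T (b(a, T) = (-4 + 2*1)*T = (-4 + 2)*T = -2*T)
b(D(-3), 8)*(-84 + 46) = (-2*8)*(-84 + 46) = -16*(-38) = 608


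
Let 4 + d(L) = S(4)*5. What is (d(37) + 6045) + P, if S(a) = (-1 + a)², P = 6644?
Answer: 12730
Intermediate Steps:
d(L) = 41 (d(L) = -4 + (-1 + 4)²*5 = -4 + 3²*5 = -4 + 9*5 = -4 + 45 = 41)
(d(37) + 6045) + P = (41 + 6045) + 6644 = 6086 + 6644 = 12730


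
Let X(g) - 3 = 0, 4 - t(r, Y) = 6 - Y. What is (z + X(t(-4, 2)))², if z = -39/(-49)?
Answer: 34596/2401 ≈ 14.409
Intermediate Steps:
t(r, Y) = -2 + Y (t(r, Y) = 4 - (6 - Y) = 4 + (-6 + Y) = -2 + Y)
X(g) = 3 (X(g) = 3 + 0 = 3)
z = 39/49 (z = -39*(-1/49) = 39/49 ≈ 0.79592)
(z + X(t(-4, 2)))² = (39/49 + 3)² = (186/49)² = 34596/2401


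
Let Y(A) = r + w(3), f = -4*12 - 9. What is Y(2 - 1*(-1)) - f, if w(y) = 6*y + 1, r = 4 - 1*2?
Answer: 78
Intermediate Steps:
r = 2 (r = 4 - 2 = 2)
w(y) = 1 + 6*y
f = -57 (f = -48 - 9 = -57)
Y(A) = 21 (Y(A) = 2 + (1 + 6*3) = 2 + (1 + 18) = 2 + 19 = 21)
Y(2 - 1*(-1)) - f = 21 - 1*(-57) = 21 + 57 = 78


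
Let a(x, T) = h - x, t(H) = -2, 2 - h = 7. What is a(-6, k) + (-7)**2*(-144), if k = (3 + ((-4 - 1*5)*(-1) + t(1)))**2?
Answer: -7055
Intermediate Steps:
h = -5 (h = 2 - 1*7 = 2 - 7 = -5)
k = 100 (k = (3 + ((-4 - 1*5)*(-1) - 2))**2 = (3 + ((-4 - 5)*(-1) - 2))**2 = (3 + (-9*(-1) - 2))**2 = (3 + (9 - 2))**2 = (3 + 7)**2 = 10**2 = 100)
a(x, T) = -5 - x
a(-6, k) + (-7)**2*(-144) = (-5 - 1*(-6)) + (-7)**2*(-144) = (-5 + 6) + 49*(-144) = 1 - 7056 = -7055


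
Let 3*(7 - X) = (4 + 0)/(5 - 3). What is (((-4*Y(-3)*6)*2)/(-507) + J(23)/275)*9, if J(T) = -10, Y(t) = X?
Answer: 47118/9295 ≈ 5.0692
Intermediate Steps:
X = 19/3 (X = 7 - (4 + 0)/(3*(5 - 3)) = 7 - 4/(3*2) = 7 - 1/3*2 = 7 - 2/3 = 19/3 ≈ 6.3333)
Y(t) = 19/3
(((-4*Y(-3)*6)*2)/(-507) + J(23)/275)*9 = (((-4*19/3*6)*2)/(-507) - 10/275)*9 = ((-76/3*6*2)*(-1/507) - 10*1/275)*9 = (-152*2*(-1/507) - 2/55)*9 = (-304*(-1/507) - 2/55)*9 = (304/507 - 2/55)*9 = (15706/27885)*9 = 47118/9295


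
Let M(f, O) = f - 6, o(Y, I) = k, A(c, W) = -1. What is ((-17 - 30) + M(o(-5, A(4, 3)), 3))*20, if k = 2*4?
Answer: -900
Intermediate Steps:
k = 8
o(Y, I) = 8
M(f, O) = -6 + f
((-17 - 30) + M(o(-5, A(4, 3)), 3))*20 = ((-17 - 30) + (-6 + 8))*20 = (-47 + 2)*20 = -45*20 = -900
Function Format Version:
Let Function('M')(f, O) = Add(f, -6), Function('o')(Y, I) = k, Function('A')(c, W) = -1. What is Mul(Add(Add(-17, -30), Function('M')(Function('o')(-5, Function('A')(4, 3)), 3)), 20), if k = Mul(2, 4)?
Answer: -900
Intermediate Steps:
k = 8
Function('o')(Y, I) = 8
Function('M')(f, O) = Add(-6, f)
Mul(Add(Add(-17, -30), Function('M')(Function('o')(-5, Function('A')(4, 3)), 3)), 20) = Mul(Add(Add(-17, -30), Add(-6, 8)), 20) = Mul(Add(-47, 2), 20) = Mul(-45, 20) = -900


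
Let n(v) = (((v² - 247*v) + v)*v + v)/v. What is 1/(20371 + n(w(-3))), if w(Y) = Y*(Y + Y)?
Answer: 1/16268 ≈ 6.1470e-5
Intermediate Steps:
w(Y) = 2*Y² (w(Y) = Y*(2*Y) = 2*Y²)
n(v) = (v + v*(v² - 246*v))/v (n(v) = ((v² - 246*v)*v + v)/v = (v*(v² - 246*v) + v)/v = (v + v*(v² - 246*v))/v)
1/(20371 + n(w(-3))) = 1/(20371 + (1 + (2*(-3)²)² - 492*(-3)²)) = 1/(20371 + (1 + (2*9)² - 492*9)) = 1/(20371 + (1 + 18² - 246*18)) = 1/(20371 + (1 + 324 - 4428)) = 1/(20371 - 4103) = 1/16268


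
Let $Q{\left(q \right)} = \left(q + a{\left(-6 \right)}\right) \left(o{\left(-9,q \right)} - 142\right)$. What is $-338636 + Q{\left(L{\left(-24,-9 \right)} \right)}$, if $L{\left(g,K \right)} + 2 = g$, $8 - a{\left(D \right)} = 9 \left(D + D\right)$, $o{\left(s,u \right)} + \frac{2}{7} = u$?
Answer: $- \frac{2476472}{7} \approx -3.5378 \cdot 10^{5}$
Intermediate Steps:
$o{\left(s,u \right)} = - \frac{2}{7} + u$
$a{\left(D \right)} = 8 - 18 D$ ($a{\left(D \right)} = 8 - 9 \left(D + D\right) = 8 - 9 \cdot 2 D = 8 - 18 D$)
$L{\left(g,K \right)} = -2 + g$
$Q{\left(q \right)} = \left(116 + q\right) \left(- \frac{996}{7} + q\right)$ ($Q{\left(q \right)} = \left(q + \left(8 - -108\right)\right) \left(\left(- \frac{2}{7} + q\right) - 142\right) = \left(q + \left(8 + 108\right)\right) \left(- \frac{996}{7} + q\right) = \left(q + 116\right) \left(- \frac{996}{7} + q\right) = \left(116 + q\right) \left(- \frac{996}{7} + q\right)$)
$-338636 + Q{\left(L{\left(-24,-9 \right)} \right)} = -338636 - \left(\frac{115536}{7} - \left(-2 - 24\right)^{2} + \frac{184 \left(-2 - 24\right)}{7}\right) = -338636 - \left(\frac{110752}{7} - 676\right) = -338636 + \left(- \frac{115536}{7} + 676 + \frac{4784}{7}\right) = -338636 - \frac{106020}{7} = - \frac{2476472}{7}$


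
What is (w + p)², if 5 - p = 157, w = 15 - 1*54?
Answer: 36481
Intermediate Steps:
w = -39 (w = 15 - 54 = -39)
p = -152 (p = 5 - 1*157 = 5 - 157 = -152)
(w + p)² = (-39 - 152)² = (-191)² = 36481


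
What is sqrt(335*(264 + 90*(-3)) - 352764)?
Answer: I*sqrt(354774) ≈ 595.63*I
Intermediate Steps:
sqrt(335*(264 + 90*(-3)) - 352764) = sqrt(335*(264 - 270) - 352764) = sqrt(335*(-6) - 352764) = sqrt(-2010 - 352764) = sqrt(-354774) = I*sqrt(354774)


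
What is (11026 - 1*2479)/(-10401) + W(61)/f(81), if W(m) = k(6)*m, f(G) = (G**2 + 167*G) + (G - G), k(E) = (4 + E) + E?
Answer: -6730865/8705637 ≈ -0.77316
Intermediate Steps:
k(E) = 4 + 2*E
f(G) = G**2 + 167*G (f(G) = (G**2 + 167*G) + 0 = G**2 + 167*G)
W(m) = 16*m (W(m) = (4 + 2*6)*m = (4 + 12)*m = 16*m)
(11026 - 1*2479)/(-10401) + W(61)/f(81) = (11026 - 1*2479)/(-10401) + (16*61)/((81*(167 + 81))) = (11026 - 2479)*(-1/10401) + 976/((81*248)) = 8547*(-1/10401) + 976/20088 = -2849/3467 + 976*(1/20088) = -2849/3467 + 122/2511 = -6730865/8705637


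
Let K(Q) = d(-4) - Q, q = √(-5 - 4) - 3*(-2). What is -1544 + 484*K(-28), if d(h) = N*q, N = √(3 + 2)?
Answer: 12008 + 1452*√5*(2 + I) ≈ 18502.0 + 3246.8*I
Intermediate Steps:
N = √5 ≈ 2.2361
q = 6 + 3*I (q = √(-9) + 6 = 3*I + 6 = 6 + 3*I ≈ 6.0 + 3.0*I)
d(h) = √5*(6 + 3*I)
K(Q) = -Q + 3*√5*(2 + I) (K(Q) = 3*√5*(2 + I) - Q = -Q + 3*√5*(2 + I))
-1544 + 484*K(-28) = -1544 + 484*(-1*(-28) + 3*√5*(2 + I)) = -1544 + 484*(28 + 3*√5*(2 + I)) = -1544 + (13552 + 1452*√5*(2 + I)) = 12008 + 1452*√5*(2 + I)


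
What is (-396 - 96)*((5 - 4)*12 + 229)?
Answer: -118572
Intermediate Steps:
(-396 - 96)*((5 - 4)*12 + 229) = -492*(1*12 + 229) = -492*(12 + 229) = -492*241 = -118572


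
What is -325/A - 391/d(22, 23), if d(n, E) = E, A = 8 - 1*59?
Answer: -542/51 ≈ -10.627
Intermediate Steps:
A = -51 (A = 8 - 59 = -51)
-325/A - 391/d(22, 23) = -325/(-51) - 391/23 = -325*(-1/51) - 391*1/23 = 325/51 - 17 = -542/51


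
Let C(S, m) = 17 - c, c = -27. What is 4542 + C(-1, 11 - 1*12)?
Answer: 4586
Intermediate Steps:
C(S, m) = 44 (C(S, m) = 17 - 1*(-27) = 17 + 27 = 44)
4542 + C(-1, 11 - 1*12) = 4542 + 44 = 4586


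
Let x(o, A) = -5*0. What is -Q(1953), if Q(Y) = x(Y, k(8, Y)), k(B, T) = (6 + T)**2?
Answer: 0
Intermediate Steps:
x(o, A) = 0
Q(Y) = 0
-Q(1953) = -1*0 = 0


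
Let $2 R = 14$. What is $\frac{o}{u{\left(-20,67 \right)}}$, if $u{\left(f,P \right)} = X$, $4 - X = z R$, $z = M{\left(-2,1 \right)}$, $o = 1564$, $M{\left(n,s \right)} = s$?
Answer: $- \frac{1564}{3} \approx -521.33$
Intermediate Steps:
$R = 7$ ($R = \frac{1}{2} \cdot 14 = 7$)
$z = 1$
$X = -3$ ($X = 4 - 1 \cdot 7 = 4 - 7 = -3$)
$u{\left(f,P \right)} = -3$
$\frac{o}{u{\left(-20,67 \right)}} = \frac{1564}{-3} = 1564 \left(- \frac{1}{3}\right) = - \frac{1564}{3}$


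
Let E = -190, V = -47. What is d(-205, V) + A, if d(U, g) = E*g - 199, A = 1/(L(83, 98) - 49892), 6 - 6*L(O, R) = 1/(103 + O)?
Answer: 486127733851/55678357 ≈ 8731.0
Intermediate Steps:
L(O, R) = 1 - 1/(6*(103 + O))
A = -1116/55678357 (A = 1/((617/6 + 83)/(103 + 83) - 49892) = 1/((1115/6)/186 - 49892) = 1/((1/186)*(1115/6) - 49892) = 1/(1115/1116 - 49892) = 1/(-55678357/1116) = -1116/55678357 ≈ -2.0044e-5)
d(U, g) = -199 - 190*g (d(U, g) = -190*g - 199 = -199 - 190*g)
d(-205, V) + A = (-199 - 190*(-47)) - 1116/55678357 = (-199 + 8930) - 1116/55678357 = 8731 - 1116/55678357 = 486127733851/55678357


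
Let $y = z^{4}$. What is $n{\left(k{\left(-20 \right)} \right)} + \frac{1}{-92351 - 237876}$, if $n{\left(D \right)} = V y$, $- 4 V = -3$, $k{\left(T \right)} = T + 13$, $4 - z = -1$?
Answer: $\frac{619175621}{1320908} \approx 468.75$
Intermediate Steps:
$z = 5$ ($z = 4 - -1 = 4 + 1 = 5$)
$k{\left(T \right)} = 13 + T$
$V = \frac{3}{4}$ ($V = \left(- \frac{1}{4}\right) \left(-3\right) = \frac{3}{4} \approx 0.75$)
$y = 625$ ($y = 5^{4} = 625$)
$n{\left(D \right)} = \frac{1875}{4}$ ($n{\left(D \right)} = \frac{3}{4} \cdot 625 = \frac{1875}{4}$)
$n{\left(k{\left(-20 \right)} \right)} + \frac{1}{-92351 - 237876} = \frac{1875}{4} + \frac{1}{-92351 - 237876} = \frac{1875}{4} + \frac{1}{-330227} = \frac{1875}{4} - \frac{1}{330227} = \frac{619175621}{1320908}$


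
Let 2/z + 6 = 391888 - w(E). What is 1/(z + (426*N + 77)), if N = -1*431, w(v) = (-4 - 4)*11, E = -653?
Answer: -195985/35968931064 ≈ -5.4487e-6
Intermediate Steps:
w(v) = -88 (w(v) = -8*11 = -88)
N = -431
z = 1/195985 (z = 2/(-6 + (391888 - 1*(-88))) = 2/(-6 + (391888 + 88)) = 2/(-6 + 391976) = 2/391970 = 2*(1/391970) = 1/195985 ≈ 5.1024e-6)
1/(z + (426*N + 77)) = 1/(1/195985 + (426*(-431) + 77)) = 1/(1/195985 + (-183606 + 77)) = 1/(1/195985 - 183529) = 1/(-35968931064/195985) = -195985/35968931064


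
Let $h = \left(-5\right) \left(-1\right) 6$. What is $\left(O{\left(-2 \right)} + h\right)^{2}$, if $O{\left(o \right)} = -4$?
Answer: $676$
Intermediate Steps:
$h = 30$ ($h = 5 \cdot 6 = 30$)
$\left(O{\left(-2 \right)} + h\right)^{2} = \left(-4 + 30\right)^{2} = 26^{2} = 676$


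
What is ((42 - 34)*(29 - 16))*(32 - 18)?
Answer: 1456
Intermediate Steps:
((42 - 34)*(29 - 16))*(32 - 18) = (8*13)*14 = 104*14 = 1456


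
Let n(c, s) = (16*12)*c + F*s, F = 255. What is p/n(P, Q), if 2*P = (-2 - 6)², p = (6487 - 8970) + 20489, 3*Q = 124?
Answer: 9003/8342 ≈ 1.0792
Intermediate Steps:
Q = 124/3 (Q = (⅓)*124 = 124/3 ≈ 41.333)
p = 18006 (p = -2483 + 20489 = 18006)
P = 32 (P = (-2 - 6)²/2 = (½)*(-8)² = (½)*64 = 32)
n(c, s) = 192*c + 255*s (n(c, s) = (16*12)*c + 255*s = 192*c + 255*s)
p/n(P, Q) = 18006/(192*32 + 255*(124/3)) = 18006/(6144 + 10540) = 18006/16684 = 18006*(1/16684) = 9003/8342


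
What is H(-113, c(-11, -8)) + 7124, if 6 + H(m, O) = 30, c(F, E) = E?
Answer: 7148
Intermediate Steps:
H(m, O) = 24 (H(m, O) = -6 + 30 = 24)
H(-113, c(-11, -8)) + 7124 = 24 + 7124 = 7148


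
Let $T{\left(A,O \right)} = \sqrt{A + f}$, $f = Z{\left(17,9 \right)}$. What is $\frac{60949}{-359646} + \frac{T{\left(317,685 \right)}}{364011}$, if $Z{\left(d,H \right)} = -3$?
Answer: $- \frac{8707}{51378} + \frac{\sqrt{314}}{364011} \approx -0.16942$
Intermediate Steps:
$f = -3$
$T{\left(A,O \right)} = \sqrt{-3 + A}$ ($T{\left(A,O \right)} = \sqrt{A - 3} = \sqrt{-3 + A}$)
$\frac{60949}{-359646} + \frac{T{\left(317,685 \right)}}{364011} = \frac{60949}{-359646} + \frac{\sqrt{-3 + 317}}{364011} = 60949 \left(- \frac{1}{359646}\right) + \sqrt{314} \cdot \frac{1}{364011} = - \frac{8707}{51378} + \frac{\sqrt{314}}{364011}$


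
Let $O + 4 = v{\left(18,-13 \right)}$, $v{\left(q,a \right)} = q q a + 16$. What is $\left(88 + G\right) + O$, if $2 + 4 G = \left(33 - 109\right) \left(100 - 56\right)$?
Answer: $- \frac{9897}{2} \approx -4948.5$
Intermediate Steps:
$v{\left(q,a \right)} = 16 + a q^{2}$ ($v{\left(q,a \right)} = q^{2} a + 16 = a q^{2} + 16 = 16 + a q^{2}$)
$O = -4200$ ($O = -4 + \left(16 - 13 \cdot 18^{2}\right) = -4 + \left(16 - 4212\right) = -4 - 4196 = -4200$)
$G = - \frac{1673}{2}$ ($G = - \frac{1}{2} + \frac{\left(33 - 109\right) \left(100 - 56\right)}{4} = - \frac{1}{2} + \frac{\left(-76\right) 44}{4} = - \frac{1}{2} + \frac{1}{4} \left(-3344\right) = - \frac{1}{2} - 836 = - \frac{1673}{2} \approx -836.5$)
$\left(88 + G\right) + O = \left(88 - \frac{1673}{2}\right) - 4200 = - \frac{1497}{2} - 4200 = - \frac{9897}{2}$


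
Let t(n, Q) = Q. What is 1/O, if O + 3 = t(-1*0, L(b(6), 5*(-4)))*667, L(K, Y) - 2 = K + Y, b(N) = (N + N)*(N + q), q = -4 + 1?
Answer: 1/12003 ≈ 8.3313e-5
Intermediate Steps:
q = -3
b(N) = 2*N*(-3 + N) (b(N) = (N + N)*(N - 3) = (2*N)*(-3 + N) = 2*N*(-3 + N))
L(K, Y) = 2 + K + Y (L(K, Y) = 2 + (K + Y) = 2 + K + Y)
O = 12003 (O = -3 + (2 + 2*6*(-3 + 6) + 5*(-4))*667 = -3 + (2 + 2*6*3 - 20)*667 = -3 + (2 + 36 - 20)*667 = -3 + 18*667 = -3 + 12006 = 12003)
1/O = 1/12003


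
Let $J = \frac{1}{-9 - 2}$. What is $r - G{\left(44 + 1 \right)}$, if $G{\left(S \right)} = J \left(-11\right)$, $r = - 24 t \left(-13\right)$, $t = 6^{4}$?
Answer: $404351$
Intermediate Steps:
$t = 1296$
$J = - \frac{1}{11}$ ($J = \frac{1}{-11} = - \frac{1}{11} \approx -0.090909$)
$r = 404352$ ($r = \left(-24\right) 1296 \left(-13\right) = \left(-31104\right) \left(-13\right) = 404352$)
$G{\left(S \right)} = 1$ ($G{\left(S \right)} = \left(- \frac{1}{11}\right) \left(-11\right) = 1$)
$r - G{\left(44 + 1 \right)} = 404352 - 1 = 404351$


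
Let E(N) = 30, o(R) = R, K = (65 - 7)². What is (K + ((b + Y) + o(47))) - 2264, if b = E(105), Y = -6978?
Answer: -5801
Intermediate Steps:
K = 3364 (K = 58² = 3364)
b = 30
(K + ((b + Y) + o(47))) - 2264 = (3364 + ((30 - 6978) + 47)) - 2264 = (3364 + (-6948 + 47)) - 2264 = (3364 - 6901) - 2264 = -3537 - 2264 = -5801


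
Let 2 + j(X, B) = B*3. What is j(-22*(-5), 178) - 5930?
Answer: -5398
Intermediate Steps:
j(X, B) = -2 + 3*B (j(X, B) = -2 + B*3 = -2 + 3*B)
j(-22*(-5), 178) - 5930 = (-2 + 3*178) - 5930 = (-2 + 534) - 5930 = 532 - 5930 = -5398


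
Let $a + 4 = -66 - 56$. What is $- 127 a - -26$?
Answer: $16028$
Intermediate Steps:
$a = -126$ ($a = -4 - 122 = -126$)
$- 127 a - -26 = \left(-127\right) \left(-126\right) - -26 = 16002 + \left(-49 + 75\right) = 16002 + 26 = 16028$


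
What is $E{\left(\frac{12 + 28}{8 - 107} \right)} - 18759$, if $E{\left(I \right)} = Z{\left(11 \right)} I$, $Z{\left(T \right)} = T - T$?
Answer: $-18759$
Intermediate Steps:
$Z{\left(T \right)} = 0$
$E{\left(I \right)} = 0$ ($E{\left(I \right)} = 0 I = 0$)
$E{\left(\frac{12 + 28}{8 - 107} \right)} - 18759 = 0 - 18759 = -18759$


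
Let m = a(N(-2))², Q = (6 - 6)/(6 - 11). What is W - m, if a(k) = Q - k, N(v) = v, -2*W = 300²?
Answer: -45004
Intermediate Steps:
Q = 0 (Q = 0/(-5) = 0*(-⅕) = 0)
W = -45000 (W = -½*300² = -½*90000 = -45000)
a(k) = -k (a(k) = 0 - k = -k)
m = 4 (m = (-1*(-2))² = 2² = 4)
W - m = -45000 - 1*4 = -45000 - 4 = -45004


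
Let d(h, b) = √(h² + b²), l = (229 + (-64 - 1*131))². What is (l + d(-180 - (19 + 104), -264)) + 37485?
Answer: 38641 + 3*√17945 ≈ 39043.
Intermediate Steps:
l = 1156 (l = (229 + (-64 - 131))² = (229 - 195)² = 34² = 1156)
d(h, b) = √(b² + h²)
(l + d(-180 - (19 + 104), -264)) + 37485 = (1156 + √((-264)² + (-180 - (19 + 104))²)) + 37485 = (1156 + √(69696 + (-180 - 1*123)²)) + 37485 = (1156 + √(69696 + (-180 - 123)²)) + 37485 = (1156 + √(69696 + (-303)²)) + 37485 = (1156 + √(69696 + 91809)) + 37485 = (1156 + √161505) + 37485 = (1156 + 3*√17945) + 37485 = 38641 + 3*√17945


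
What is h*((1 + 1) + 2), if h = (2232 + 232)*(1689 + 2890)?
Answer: 45130624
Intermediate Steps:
h = 11282656 (h = 2464*4579 = 11282656)
h*((1 + 1) + 2) = 11282656*((1 + 1) + 2) = 11282656*(2 + 2) = 11282656*4 = 45130624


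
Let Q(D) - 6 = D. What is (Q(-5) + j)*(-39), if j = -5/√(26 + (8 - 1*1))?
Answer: -39 + 65*√33/11 ≈ -5.0549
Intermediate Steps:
Q(D) = 6 + D
j = -5*√33/33 (j = -5/√(26 + (8 - 1)) = -5/√(26 + 7) = -5*√33/33 ≈ -0.87039)
(Q(-5) + j)*(-39) = ((6 - 5) - 5*√33/33)*(-39) = (1 - 5*√33/33)*(-39) = -39 + 65*√33/11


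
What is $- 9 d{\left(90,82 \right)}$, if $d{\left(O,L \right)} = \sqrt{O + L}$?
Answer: $- 18 \sqrt{43} \approx -118.03$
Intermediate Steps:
$d{\left(O,L \right)} = \sqrt{L + O}$
$- 9 d{\left(90,82 \right)} = - 9 \sqrt{82 + 90} = - 9 \sqrt{172} = - 9 \cdot 2 \sqrt{43} = - 18 \sqrt{43}$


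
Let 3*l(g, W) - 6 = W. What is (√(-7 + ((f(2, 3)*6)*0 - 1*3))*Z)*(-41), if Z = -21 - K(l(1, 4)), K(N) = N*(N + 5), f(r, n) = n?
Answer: 17999*I*√10/9 ≈ 6324.2*I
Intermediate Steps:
l(g, W) = 2 + W/3
K(N) = N*(5 + N)
Z = -439/9 (Z = -21 - (2 + (⅓)*4)*(5 + (2 + (⅓)*4)) = -21 - (2 + 4/3)*(5 + (2 + 4/3)) = -21 - 10*(5 + 10/3)/3 = -21 - 10*25/(3*3) = -21 - 1*250/9 = -21 - 250/9 = -439/9 ≈ -48.778)
(√(-7 + ((f(2, 3)*6)*0 - 1*3))*Z)*(-41) = (√(-7 + ((3*6)*0 - 1*3))*(-439/9))*(-41) = (√(-7 + (18*0 - 3))*(-439/9))*(-41) = (√(-7 + (0 - 3))*(-439/9))*(-41) = (√(-7 - 3)*(-439/9))*(-41) = (√(-10)*(-439/9))*(-41) = ((I*√10)*(-439/9))*(-41) = -439*I*√10/9*(-41) = 17999*I*√10/9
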